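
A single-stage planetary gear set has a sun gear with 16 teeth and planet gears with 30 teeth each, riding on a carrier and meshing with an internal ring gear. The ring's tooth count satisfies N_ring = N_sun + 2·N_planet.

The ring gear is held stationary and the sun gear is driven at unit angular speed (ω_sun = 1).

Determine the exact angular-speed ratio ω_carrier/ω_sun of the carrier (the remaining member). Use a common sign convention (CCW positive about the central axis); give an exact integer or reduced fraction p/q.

4/23

N_ring = 16 + 2·30 = 76
16(ω_s−ω_c) = −76(ω_r−ω_c),  ω_r=0, ω_s=1
16(1−ω_c) = −76(0−ω_c)  ⇒  92ω_c = 16  ⇒  ω_c = 4/23
ω_c/ω_s = 4/23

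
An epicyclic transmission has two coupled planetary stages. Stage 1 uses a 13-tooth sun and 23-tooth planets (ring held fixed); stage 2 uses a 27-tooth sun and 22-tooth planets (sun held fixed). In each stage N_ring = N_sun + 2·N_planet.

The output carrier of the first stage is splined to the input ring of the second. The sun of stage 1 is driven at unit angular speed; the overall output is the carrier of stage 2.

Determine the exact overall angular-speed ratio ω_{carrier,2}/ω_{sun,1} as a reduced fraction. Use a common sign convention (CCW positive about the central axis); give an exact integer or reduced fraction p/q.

923/7056

Stage 1: N_ring = 13 + 2·23 = 59
Stage 1: 13(ω_s−ω_c) = −59(ω_r−ω_c),  ω_r=0, ω_s=1
Stage 1: 13(1−ω_c) = −59(0−ω_c)  ⇒  72ω_c = 13  ⇒  ω_c = 13/72
  ⇒ ω_c¹/ω_s¹ = 13/72
Stage 2: N_ring = 27 + 2·22 = 71
Stage 2: 27(ω_s−ω_c) = −71(ω_r−ω_c),  ω_s=0, ω_r=1
Stage 2: 27(0−ω_c) = −71(1−ω_c)  ⇒  98ω_c = 71  ⇒  ω_c = 71/98
  ⇒ ω_c²/ω_r² = 71/98
Coupling ω_r² = ω_c¹ ⇒ overall = 13/72 × 71/98 = 923/7056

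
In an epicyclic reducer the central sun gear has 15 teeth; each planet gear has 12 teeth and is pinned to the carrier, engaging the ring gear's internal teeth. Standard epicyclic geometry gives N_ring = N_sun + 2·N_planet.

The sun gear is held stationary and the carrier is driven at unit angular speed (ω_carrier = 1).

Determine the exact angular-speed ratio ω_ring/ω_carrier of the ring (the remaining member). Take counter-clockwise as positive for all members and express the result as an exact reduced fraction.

18/13

N_ring = 15 + 2·12 = 39
15(ω_s−ω_c) = −39(ω_r−ω_c),  ω_s=0, ω_c=1
ω_r = 1 − (15/39)(0−1) = 18/13
ω_r/ω_c = 18/13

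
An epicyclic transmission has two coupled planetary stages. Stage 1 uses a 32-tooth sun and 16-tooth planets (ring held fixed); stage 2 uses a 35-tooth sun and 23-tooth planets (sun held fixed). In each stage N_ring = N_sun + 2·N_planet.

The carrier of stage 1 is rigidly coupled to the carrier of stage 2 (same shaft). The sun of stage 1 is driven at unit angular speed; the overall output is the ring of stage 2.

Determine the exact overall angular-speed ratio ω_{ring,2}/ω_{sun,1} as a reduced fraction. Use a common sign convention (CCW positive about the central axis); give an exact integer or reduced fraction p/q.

Stage 1: N_ring = 32 + 2·16 = 64
Stage 1: 32(ω_s−ω_c) = −64(ω_r−ω_c),  ω_r=0, ω_s=1
Stage 1: 32(1−ω_c) = −64(0−ω_c)  ⇒  96ω_c = 32  ⇒  ω_c = 1/3
  ⇒ ω_c¹/ω_s¹ = 1/3
Stage 2: N_ring = 35 + 2·23 = 81
Stage 2: 35(ω_s−ω_c) = −81(ω_r−ω_c),  ω_s=0, ω_c=1
Stage 2: ω_r = 1 − (35/81)(0−1) = 116/81
  ⇒ ω_r²/ω_c² = 116/81
Coupling ω_c² = ω_c¹ ⇒ overall = 1/3 × 116/81 = 116/243

116/243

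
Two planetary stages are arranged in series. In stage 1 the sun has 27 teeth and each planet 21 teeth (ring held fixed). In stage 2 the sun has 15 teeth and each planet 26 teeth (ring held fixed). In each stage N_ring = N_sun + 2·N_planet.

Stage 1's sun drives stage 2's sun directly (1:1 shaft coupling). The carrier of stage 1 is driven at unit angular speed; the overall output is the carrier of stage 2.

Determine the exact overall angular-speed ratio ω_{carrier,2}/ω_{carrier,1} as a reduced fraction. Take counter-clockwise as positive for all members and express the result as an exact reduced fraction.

Stage 1: N_ring = 27 + 2·21 = 69
Stage 1: 27(ω_s−ω_c) = −69(ω_r−ω_c),  ω_r=0, ω_c=1
Stage 1: ω_s = 1 − (69/27)(0−1) = 32/9
  ⇒ ω_s¹/ω_c¹ = 32/9
Stage 2: N_ring = 15 + 2·26 = 67
Stage 2: 15(ω_s−ω_c) = −67(ω_r−ω_c),  ω_r=0, ω_s=1
Stage 2: 15(1−ω_c) = −67(0−ω_c)  ⇒  82ω_c = 15  ⇒  ω_c = 15/82
  ⇒ ω_c²/ω_s² = 15/82
Coupling ω_s² = ω_s¹ ⇒ overall = 32/9 × 15/82 = 80/123

80/123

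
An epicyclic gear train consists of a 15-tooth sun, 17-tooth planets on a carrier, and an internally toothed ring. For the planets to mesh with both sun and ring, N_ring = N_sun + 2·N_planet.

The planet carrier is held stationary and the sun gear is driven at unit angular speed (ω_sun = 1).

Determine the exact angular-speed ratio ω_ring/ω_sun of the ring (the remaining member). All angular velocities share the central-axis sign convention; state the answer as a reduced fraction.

-15/49

N_ring = 15 + 2·17 = 49
15(ω_s−ω_c) = −49(ω_r−ω_c),  ω_c=0, ω_s=1
ω_r = 0 − (15/49)(1−0) = -15/49
ω_r/ω_s = -15/49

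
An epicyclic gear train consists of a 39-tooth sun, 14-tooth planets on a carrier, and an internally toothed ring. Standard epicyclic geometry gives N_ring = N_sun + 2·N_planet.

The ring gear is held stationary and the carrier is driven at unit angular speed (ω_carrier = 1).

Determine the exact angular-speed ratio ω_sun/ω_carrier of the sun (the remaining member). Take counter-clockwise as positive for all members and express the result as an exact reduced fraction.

106/39

N_ring = 39 + 2·14 = 67
39(ω_s−ω_c) = −67(ω_r−ω_c),  ω_r=0, ω_c=1
ω_s = 1 − (67/39)(0−1) = 106/39
ω_s/ω_c = 106/39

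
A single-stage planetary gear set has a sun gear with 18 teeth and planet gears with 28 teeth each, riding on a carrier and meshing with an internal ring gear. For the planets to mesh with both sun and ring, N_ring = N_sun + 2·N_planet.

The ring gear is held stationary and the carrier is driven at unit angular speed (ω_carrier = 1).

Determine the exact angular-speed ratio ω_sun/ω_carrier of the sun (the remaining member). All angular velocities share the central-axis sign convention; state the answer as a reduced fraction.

46/9

N_ring = 18 + 2·28 = 74
18(ω_s−ω_c) = −74(ω_r−ω_c),  ω_r=0, ω_c=1
ω_s = 1 − (74/18)(0−1) = 46/9
ω_s/ω_c = 46/9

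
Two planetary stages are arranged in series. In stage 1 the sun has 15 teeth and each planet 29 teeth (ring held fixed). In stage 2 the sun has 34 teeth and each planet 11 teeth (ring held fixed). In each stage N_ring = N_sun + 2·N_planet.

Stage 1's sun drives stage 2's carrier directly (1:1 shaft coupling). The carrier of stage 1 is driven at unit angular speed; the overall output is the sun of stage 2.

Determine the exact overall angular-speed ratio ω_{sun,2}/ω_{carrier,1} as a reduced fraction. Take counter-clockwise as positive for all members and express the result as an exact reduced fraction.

264/17

Stage 1: N_ring = 15 + 2·29 = 73
Stage 1: 15(ω_s−ω_c) = −73(ω_r−ω_c),  ω_r=0, ω_c=1
Stage 1: ω_s = 1 − (73/15)(0−1) = 88/15
  ⇒ ω_s¹/ω_c¹ = 88/15
Stage 2: N_ring = 34 + 2·11 = 56
Stage 2: 34(ω_s−ω_c) = −56(ω_r−ω_c),  ω_r=0, ω_c=1
Stage 2: ω_s = 1 − (56/34)(0−1) = 45/17
  ⇒ ω_s²/ω_c² = 45/17
Coupling ω_c² = ω_s¹ ⇒ overall = 88/15 × 45/17 = 264/17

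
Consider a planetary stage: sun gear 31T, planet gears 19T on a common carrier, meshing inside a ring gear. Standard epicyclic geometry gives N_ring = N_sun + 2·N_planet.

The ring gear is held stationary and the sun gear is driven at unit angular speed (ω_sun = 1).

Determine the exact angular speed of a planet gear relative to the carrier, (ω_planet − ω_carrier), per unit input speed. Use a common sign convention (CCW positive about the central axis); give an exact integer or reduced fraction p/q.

N_ring = 31 + 2·19 = 69
31(ω_s−ω_c) = −69(ω_r−ω_c),  ω_r=0, ω_s=1
31(1−ω_c) = −69(0−ω_c)  ⇒  100ω_c = 31  ⇒  ω_c = 31/100
sun–planet: 31·(1−31/100) = −19·(ω_p−ω_c)  ⇒  ω_p−ω_c = −(31/19)·(69/100) = -2139/1900

-2139/1900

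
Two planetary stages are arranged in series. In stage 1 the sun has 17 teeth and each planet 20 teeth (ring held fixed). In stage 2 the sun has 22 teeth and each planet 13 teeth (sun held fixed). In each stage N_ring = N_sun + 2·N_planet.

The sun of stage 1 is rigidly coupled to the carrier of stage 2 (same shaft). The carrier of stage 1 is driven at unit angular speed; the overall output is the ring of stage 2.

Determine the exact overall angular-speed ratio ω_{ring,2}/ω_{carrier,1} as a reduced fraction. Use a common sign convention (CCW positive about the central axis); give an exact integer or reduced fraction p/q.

1295/204

Stage 1: N_ring = 17 + 2·20 = 57
Stage 1: 17(ω_s−ω_c) = −57(ω_r−ω_c),  ω_r=0, ω_c=1
Stage 1: ω_s = 1 − (57/17)(0−1) = 74/17
  ⇒ ω_s¹/ω_c¹ = 74/17
Stage 2: N_ring = 22 + 2·13 = 48
Stage 2: 22(ω_s−ω_c) = −48(ω_r−ω_c),  ω_s=0, ω_c=1
Stage 2: ω_r = 1 − (22/48)(0−1) = 35/24
  ⇒ ω_r²/ω_c² = 35/24
Coupling ω_c² = ω_s¹ ⇒ overall = 74/17 × 35/24 = 1295/204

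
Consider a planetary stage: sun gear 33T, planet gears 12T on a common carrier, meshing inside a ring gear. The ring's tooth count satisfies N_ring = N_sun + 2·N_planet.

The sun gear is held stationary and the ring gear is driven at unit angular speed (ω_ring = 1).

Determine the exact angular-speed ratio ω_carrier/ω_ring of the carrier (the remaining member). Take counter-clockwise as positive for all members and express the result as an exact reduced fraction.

N_ring = 33 + 2·12 = 57
33(ω_s−ω_c) = −57(ω_r−ω_c),  ω_s=0, ω_r=1
33(0−ω_c) = −57(1−ω_c)  ⇒  90ω_c = 57  ⇒  ω_c = 19/30
ω_c/ω_r = 19/30

19/30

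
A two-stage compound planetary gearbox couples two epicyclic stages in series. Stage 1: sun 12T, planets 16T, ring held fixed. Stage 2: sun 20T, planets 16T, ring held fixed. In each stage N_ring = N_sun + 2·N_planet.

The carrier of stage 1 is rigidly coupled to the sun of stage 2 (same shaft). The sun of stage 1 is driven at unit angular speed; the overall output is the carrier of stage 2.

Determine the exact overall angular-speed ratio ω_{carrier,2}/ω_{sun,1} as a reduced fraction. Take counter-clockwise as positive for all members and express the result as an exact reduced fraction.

Stage 1: N_ring = 12 + 2·16 = 44
Stage 1: 12(ω_s−ω_c) = −44(ω_r−ω_c),  ω_r=0, ω_s=1
Stage 1: 12(1−ω_c) = −44(0−ω_c)  ⇒  56ω_c = 12  ⇒  ω_c = 3/14
  ⇒ ω_c¹/ω_s¹ = 3/14
Stage 2: N_ring = 20 + 2·16 = 52
Stage 2: 20(ω_s−ω_c) = −52(ω_r−ω_c),  ω_r=0, ω_s=1
Stage 2: 20(1−ω_c) = −52(0−ω_c)  ⇒  72ω_c = 20  ⇒  ω_c = 5/18
  ⇒ ω_c²/ω_s² = 5/18
Coupling ω_s² = ω_c¹ ⇒ overall = 3/14 × 5/18 = 5/84

5/84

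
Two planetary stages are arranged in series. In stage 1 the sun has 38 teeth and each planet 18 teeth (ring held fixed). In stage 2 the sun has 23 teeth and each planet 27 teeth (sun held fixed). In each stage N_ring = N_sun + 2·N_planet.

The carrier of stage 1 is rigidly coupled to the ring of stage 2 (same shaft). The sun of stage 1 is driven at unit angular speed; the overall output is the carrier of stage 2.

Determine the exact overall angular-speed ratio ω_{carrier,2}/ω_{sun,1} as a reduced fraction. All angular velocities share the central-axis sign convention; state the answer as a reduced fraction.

Stage 1: N_ring = 38 + 2·18 = 74
Stage 1: 38(ω_s−ω_c) = −74(ω_r−ω_c),  ω_r=0, ω_s=1
Stage 1: 38(1−ω_c) = −74(0−ω_c)  ⇒  112ω_c = 38  ⇒  ω_c = 19/56
  ⇒ ω_c¹/ω_s¹ = 19/56
Stage 2: N_ring = 23 + 2·27 = 77
Stage 2: 23(ω_s−ω_c) = −77(ω_r−ω_c),  ω_s=0, ω_r=1
Stage 2: 23(0−ω_c) = −77(1−ω_c)  ⇒  100ω_c = 77  ⇒  ω_c = 77/100
  ⇒ ω_c²/ω_r² = 77/100
Coupling ω_r² = ω_c¹ ⇒ overall = 19/56 × 77/100 = 209/800

209/800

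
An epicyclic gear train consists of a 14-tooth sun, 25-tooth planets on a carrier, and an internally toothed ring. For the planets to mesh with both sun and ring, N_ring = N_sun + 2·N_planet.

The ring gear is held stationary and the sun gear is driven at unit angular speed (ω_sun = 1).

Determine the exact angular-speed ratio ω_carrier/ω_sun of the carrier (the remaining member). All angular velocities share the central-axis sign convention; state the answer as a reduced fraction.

7/39

N_ring = 14 + 2·25 = 64
14(ω_s−ω_c) = −64(ω_r−ω_c),  ω_r=0, ω_s=1
14(1−ω_c) = −64(0−ω_c)  ⇒  78ω_c = 14  ⇒  ω_c = 7/39
ω_c/ω_s = 7/39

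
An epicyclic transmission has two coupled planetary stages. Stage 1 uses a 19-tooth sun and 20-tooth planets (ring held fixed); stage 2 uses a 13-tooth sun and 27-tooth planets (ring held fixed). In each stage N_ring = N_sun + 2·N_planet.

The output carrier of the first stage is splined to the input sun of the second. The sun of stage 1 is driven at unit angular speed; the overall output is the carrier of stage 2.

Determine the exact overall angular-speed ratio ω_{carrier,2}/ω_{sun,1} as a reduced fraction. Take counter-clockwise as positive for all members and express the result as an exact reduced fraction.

19/480

Stage 1: N_ring = 19 + 2·20 = 59
Stage 1: 19(ω_s−ω_c) = −59(ω_r−ω_c),  ω_r=0, ω_s=1
Stage 1: 19(1−ω_c) = −59(0−ω_c)  ⇒  78ω_c = 19  ⇒  ω_c = 19/78
  ⇒ ω_c¹/ω_s¹ = 19/78
Stage 2: N_ring = 13 + 2·27 = 67
Stage 2: 13(ω_s−ω_c) = −67(ω_r−ω_c),  ω_r=0, ω_s=1
Stage 2: 13(1−ω_c) = −67(0−ω_c)  ⇒  80ω_c = 13  ⇒  ω_c = 13/80
  ⇒ ω_c²/ω_s² = 13/80
Coupling ω_s² = ω_c¹ ⇒ overall = 19/78 × 13/80 = 19/480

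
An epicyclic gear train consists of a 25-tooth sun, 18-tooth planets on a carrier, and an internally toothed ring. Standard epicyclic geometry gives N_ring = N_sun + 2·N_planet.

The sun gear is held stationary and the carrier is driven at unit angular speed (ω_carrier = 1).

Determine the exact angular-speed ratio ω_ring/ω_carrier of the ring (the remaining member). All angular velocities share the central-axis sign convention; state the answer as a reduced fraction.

86/61

N_ring = 25 + 2·18 = 61
25(ω_s−ω_c) = −61(ω_r−ω_c),  ω_s=0, ω_c=1
ω_r = 1 − (25/61)(0−1) = 86/61
ω_r/ω_c = 86/61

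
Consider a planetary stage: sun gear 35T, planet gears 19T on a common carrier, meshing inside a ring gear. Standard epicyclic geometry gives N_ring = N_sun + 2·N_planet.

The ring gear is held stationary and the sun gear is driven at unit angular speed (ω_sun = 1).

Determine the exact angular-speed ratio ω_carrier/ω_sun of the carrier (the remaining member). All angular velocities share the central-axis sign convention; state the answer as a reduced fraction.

35/108

N_ring = 35 + 2·19 = 73
35(ω_s−ω_c) = −73(ω_r−ω_c),  ω_r=0, ω_s=1
35(1−ω_c) = −73(0−ω_c)  ⇒  108ω_c = 35  ⇒  ω_c = 35/108
ω_c/ω_s = 35/108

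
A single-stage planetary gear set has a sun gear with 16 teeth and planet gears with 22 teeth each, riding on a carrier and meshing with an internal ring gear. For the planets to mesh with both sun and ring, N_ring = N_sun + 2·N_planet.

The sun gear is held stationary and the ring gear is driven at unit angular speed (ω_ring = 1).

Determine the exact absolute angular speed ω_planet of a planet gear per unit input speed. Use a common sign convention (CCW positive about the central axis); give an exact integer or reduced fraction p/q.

15/11

N_ring = 16 + 2·22 = 60
16(ω_s−ω_c) = −60(ω_r−ω_c),  ω_s=0, ω_r=1
16(0−ω_c) = −60(1−ω_c)  ⇒  76ω_c = 60  ⇒  ω_c = 15/19
sun–planet: 16·(0−15/19) = −22·(ω_p−ω_c)  ⇒  ω_p−ω_c = −(16/22)·(-15/19) = 120/209
ω_p = 15/19 + 120/209 = 15/11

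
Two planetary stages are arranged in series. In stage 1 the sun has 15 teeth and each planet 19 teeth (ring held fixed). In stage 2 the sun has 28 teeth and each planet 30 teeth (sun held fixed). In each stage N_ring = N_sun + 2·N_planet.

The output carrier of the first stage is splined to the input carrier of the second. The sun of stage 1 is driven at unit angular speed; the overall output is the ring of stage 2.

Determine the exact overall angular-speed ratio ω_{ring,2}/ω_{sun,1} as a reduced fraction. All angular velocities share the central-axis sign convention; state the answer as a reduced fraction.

435/1496

Stage 1: N_ring = 15 + 2·19 = 53
Stage 1: 15(ω_s−ω_c) = −53(ω_r−ω_c),  ω_r=0, ω_s=1
Stage 1: 15(1−ω_c) = −53(0−ω_c)  ⇒  68ω_c = 15  ⇒  ω_c = 15/68
  ⇒ ω_c¹/ω_s¹ = 15/68
Stage 2: N_ring = 28 + 2·30 = 88
Stage 2: 28(ω_s−ω_c) = −88(ω_r−ω_c),  ω_s=0, ω_c=1
Stage 2: ω_r = 1 − (28/88)(0−1) = 29/22
  ⇒ ω_r²/ω_c² = 29/22
Coupling ω_c² = ω_c¹ ⇒ overall = 15/68 × 29/22 = 435/1496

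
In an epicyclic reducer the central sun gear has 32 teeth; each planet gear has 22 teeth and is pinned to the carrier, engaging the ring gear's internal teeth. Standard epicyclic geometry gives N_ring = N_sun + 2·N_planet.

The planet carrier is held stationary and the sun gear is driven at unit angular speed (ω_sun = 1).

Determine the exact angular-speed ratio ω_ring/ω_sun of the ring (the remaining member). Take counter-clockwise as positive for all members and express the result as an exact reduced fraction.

-8/19

N_ring = 32 + 2·22 = 76
32(ω_s−ω_c) = −76(ω_r−ω_c),  ω_c=0, ω_s=1
ω_r = 0 − (32/76)(1−0) = -8/19
ω_r/ω_s = -8/19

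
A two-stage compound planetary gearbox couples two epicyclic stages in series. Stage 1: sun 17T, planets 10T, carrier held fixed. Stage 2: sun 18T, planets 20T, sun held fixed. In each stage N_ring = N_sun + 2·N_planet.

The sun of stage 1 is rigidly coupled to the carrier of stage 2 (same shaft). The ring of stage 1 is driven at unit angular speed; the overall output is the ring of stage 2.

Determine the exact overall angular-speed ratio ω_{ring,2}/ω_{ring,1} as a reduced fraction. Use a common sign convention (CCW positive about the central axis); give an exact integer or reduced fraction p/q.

-1406/493

Stage 1: N_ring = 17 + 2·10 = 37
Stage 1: 17(ω_s−ω_c) = −37(ω_r−ω_c),  ω_c=0, ω_r=1
Stage 1: ω_s = 0 − (37/17)(1−0) = -37/17
  ⇒ ω_s¹/ω_r¹ = -37/17
Stage 2: N_ring = 18 + 2·20 = 58
Stage 2: 18(ω_s−ω_c) = −58(ω_r−ω_c),  ω_s=0, ω_c=1
Stage 2: ω_r = 1 − (18/58)(0−1) = 38/29
  ⇒ ω_r²/ω_c² = 38/29
Coupling ω_c² = ω_s¹ ⇒ overall = -37/17 × 38/29 = -1406/493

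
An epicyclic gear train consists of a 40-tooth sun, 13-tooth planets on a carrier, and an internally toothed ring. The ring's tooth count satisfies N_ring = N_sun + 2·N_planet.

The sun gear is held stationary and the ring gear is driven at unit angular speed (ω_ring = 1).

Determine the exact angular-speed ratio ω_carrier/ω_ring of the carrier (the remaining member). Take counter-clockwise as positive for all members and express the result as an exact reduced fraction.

33/53

N_ring = 40 + 2·13 = 66
40(ω_s−ω_c) = −66(ω_r−ω_c),  ω_s=0, ω_r=1
40(0−ω_c) = −66(1−ω_c)  ⇒  106ω_c = 66  ⇒  ω_c = 33/53
ω_c/ω_r = 33/53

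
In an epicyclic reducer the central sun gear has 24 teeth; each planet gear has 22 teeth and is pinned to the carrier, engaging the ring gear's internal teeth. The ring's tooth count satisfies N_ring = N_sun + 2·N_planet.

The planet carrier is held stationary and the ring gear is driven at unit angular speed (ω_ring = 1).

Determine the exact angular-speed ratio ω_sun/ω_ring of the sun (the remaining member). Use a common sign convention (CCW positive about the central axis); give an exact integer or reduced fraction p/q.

-17/6

N_ring = 24 + 2·22 = 68
24(ω_s−ω_c) = −68(ω_r−ω_c),  ω_c=0, ω_r=1
ω_s = 0 − (68/24)(1−0) = -17/6
ω_s/ω_r = -17/6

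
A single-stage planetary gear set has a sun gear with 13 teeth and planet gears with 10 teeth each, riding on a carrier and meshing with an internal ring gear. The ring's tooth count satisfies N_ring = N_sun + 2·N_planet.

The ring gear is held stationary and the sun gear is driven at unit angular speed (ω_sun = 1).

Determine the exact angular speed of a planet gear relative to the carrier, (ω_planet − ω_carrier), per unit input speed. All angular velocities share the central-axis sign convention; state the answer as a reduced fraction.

-429/460

N_ring = 13 + 2·10 = 33
13(ω_s−ω_c) = −33(ω_r−ω_c),  ω_r=0, ω_s=1
13(1−ω_c) = −33(0−ω_c)  ⇒  46ω_c = 13  ⇒  ω_c = 13/46
sun–planet: 13·(1−13/46) = −10·(ω_p−ω_c)  ⇒  ω_p−ω_c = −(13/10)·(33/46) = -429/460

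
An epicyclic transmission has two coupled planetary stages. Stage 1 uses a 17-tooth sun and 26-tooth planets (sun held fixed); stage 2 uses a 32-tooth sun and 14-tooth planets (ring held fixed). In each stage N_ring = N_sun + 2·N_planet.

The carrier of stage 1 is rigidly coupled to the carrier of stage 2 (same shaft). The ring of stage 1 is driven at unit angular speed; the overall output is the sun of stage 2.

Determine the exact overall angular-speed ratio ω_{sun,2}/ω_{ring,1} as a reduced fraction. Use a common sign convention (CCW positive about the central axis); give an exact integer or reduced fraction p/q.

1587/688

Stage 1: N_ring = 17 + 2·26 = 69
Stage 1: 17(ω_s−ω_c) = −69(ω_r−ω_c),  ω_s=0, ω_r=1
Stage 1: 17(0−ω_c) = −69(1−ω_c)  ⇒  86ω_c = 69  ⇒  ω_c = 69/86
  ⇒ ω_c¹/ω_r¹ = 69/86
Stage 2: N_ring = 32 + 2·14 = 60
Stage 2: 32(ω_s−ω_c) = −60(ω_r−ω_c),  ω_r=0, ω_c=1
Stage 2: ω_s = 1 − (60/32)(0−1) = 23/8
  ⇒ ω_s²/ω_c² = 23/8
Coupling ω_c² = ω_c¹ ⇒ overall = 69/86 × 23/8 = 1587/688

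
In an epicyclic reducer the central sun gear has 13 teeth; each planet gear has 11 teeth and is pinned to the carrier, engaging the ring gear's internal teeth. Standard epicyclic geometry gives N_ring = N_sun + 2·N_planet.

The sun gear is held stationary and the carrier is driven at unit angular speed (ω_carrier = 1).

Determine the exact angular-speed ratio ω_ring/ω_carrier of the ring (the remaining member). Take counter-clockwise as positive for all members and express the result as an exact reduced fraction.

N_ring = 13 + 2·11 = 35
13(ω_s−ω_c) = −35(ω_r−ω_c),  ω_s=0, ω_c=1
ω_r = 1 − (13/35)(0−1) = 48/35
ω_r/ω_c = 48/35

48/35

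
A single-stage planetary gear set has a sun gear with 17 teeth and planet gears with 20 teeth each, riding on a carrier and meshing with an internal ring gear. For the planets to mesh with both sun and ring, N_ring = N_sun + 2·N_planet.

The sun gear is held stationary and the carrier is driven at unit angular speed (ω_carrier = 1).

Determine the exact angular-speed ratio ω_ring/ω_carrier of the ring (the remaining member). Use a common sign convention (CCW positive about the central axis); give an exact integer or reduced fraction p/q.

74/57

N_ring = 17 + 2·20 = 57
17(ω_s−ω_c) = −57(ω_r−ω_c),  ω_s=0, ω_c=1
ω_r = 1 − (17/57)(0−1) = 74/57
ω_r/ω_c = 74/57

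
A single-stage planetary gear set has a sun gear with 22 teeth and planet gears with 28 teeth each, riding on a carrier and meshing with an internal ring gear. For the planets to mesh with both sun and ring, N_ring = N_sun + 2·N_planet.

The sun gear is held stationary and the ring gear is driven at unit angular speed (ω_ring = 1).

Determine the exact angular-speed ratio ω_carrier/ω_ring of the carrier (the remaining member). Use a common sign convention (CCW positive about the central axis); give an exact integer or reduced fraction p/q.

N_ring = 22 + 2·28 = 78
22(ω_s−ω_c) = −78(ω_r−ω_c),  ω_s=0, ω_r=1
22(0−ω_c) = −78(1−ω_c)  ⇒  100ω_c = 78  ⇒  ω_c = 39/50
ω_c/ω_r = 39/50

39/50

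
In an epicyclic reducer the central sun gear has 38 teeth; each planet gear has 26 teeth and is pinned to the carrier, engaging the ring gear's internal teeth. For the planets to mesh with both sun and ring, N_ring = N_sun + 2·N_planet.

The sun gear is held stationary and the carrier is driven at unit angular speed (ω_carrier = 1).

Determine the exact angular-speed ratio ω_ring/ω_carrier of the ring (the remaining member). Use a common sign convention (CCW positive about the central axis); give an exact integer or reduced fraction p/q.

64/45

N_ring = 38 + 2·26 = 90
38(ω_s−ω_c) = −90(ω_r−ω_c),  ω_s=0, ω_c=1
ω_r = 1 − (38/90)(0−1) = 64/45
ω_r/ω_c = 64/45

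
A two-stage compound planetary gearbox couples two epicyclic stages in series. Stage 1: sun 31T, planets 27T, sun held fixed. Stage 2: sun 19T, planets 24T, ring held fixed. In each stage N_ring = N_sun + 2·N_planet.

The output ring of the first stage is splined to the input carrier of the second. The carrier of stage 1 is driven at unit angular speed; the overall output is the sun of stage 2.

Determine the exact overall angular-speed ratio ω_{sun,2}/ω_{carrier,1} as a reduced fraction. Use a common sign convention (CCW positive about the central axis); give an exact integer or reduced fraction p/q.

Stage 1: N_ring = 31 + 2·27 = 85
Stage 1: 31(ω_s−ω_c) = −85(ω_r−ω_c),  ω_s=0, ω_c=1
Stage 1: ω_r = 1 − (31/85)(0−1) = 116/85
  ⇒ ω_r¹/ω_c¹ = 116/85
Stage 2: N_ring = 19 + 2·24 = 67
Stage 2: 19(ω_s−ω_c) = −67(ω_r−ω_c),  ω_r=0, ω_c=1
Stage 2: ω_s = 1 − (67/19)(0−1) = 86/19
  ⇒ ω_s²/ω_c² = 86/19
Coupling ω_c² = ω_r¹ ⇒ overall = 116/85 × 86/19 = 9976/1615

9976/1615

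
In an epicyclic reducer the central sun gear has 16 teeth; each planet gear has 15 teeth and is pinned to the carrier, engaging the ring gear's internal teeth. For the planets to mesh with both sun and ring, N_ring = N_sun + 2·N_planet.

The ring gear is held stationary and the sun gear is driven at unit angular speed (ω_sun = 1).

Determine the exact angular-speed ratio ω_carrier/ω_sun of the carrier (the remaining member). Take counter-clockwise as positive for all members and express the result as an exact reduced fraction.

8/31

N_ring = 16 + 2·15 = 46
16(ω_s−ω_c) = −46(ω_r−ω_c),  ω_r=0, ω_s=1
16(1−ω_c) = −46(0−ω_c)  ⇒  62ω_c = 16  ⇒  ω_c = 8/31
ω_c/ω_s = 8/31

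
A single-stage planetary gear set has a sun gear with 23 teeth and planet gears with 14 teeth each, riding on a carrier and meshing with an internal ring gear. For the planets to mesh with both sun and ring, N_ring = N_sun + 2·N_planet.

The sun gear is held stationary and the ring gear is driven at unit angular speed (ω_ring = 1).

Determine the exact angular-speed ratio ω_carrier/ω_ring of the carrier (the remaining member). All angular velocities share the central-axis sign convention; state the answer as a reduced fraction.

51/74

N_ring = 23 + 2·14 = 51
23(ω_s−ω_c) = −51(ω_r−ω_c),  ω_s=0, ω_r=1
23(0−ω_c) = −51(1−ω_c)  ⇒  74ω_c = 51  ⇒  ω_c = 51/74
ω_c/ω_r = 51/74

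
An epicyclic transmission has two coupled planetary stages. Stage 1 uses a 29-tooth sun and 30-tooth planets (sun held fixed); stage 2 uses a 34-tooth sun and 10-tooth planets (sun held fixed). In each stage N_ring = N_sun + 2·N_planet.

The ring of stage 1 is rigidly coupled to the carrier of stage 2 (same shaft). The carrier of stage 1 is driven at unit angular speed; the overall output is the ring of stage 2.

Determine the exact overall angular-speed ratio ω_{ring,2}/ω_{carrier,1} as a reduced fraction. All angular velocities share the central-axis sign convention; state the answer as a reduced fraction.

5192/2403

Stage 1: N_ring = 29 + 2·30 = 89
Stage 1: 29(ω_s−ω_c) = −89(ω_r−ω_c),  ω_s=0, ω_c=1
Stage 1: ω_r = 1 − (29/89)(0−1) = 118/89
  ⇒ ω_r¹/ω_c¹ = 118/89
Stage 2: N_ring = 34 + 2·10 = 54
Stage 2: 34(ω_s−ω_c) = −54(ω_r−ω_c),  ω_s=0, ω_c=1
Stage 2: ω_r = 1 − (34/54)(0−1) = 44/27
  ⇒ ω_r²/ω_c² = 44/27
Coupling ω_c² = ω_r¹ ⇒ overall = 118/89 × 44/27 = 5192/2403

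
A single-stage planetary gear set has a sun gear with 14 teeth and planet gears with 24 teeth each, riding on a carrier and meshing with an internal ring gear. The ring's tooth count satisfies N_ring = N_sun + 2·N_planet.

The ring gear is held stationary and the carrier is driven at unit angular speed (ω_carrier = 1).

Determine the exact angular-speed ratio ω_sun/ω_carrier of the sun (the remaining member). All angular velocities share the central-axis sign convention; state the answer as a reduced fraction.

N_ring = 14 + 2·24 = 62
14(ω_s−ω_c) = −62(ω_r−ω_c),  ω_r=0, ω_c=1
ω_s = 1 − (62/14)(0−1) = 38/7
ω_s/ω_c = 38/7

38/7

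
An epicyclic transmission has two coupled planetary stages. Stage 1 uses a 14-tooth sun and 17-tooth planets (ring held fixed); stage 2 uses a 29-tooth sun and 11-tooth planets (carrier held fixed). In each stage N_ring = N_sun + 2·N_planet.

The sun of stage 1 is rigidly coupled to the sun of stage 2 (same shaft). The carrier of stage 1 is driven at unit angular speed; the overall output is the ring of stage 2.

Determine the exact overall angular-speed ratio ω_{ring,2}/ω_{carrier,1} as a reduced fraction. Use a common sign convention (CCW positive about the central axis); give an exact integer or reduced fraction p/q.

Stage 1: N_ring = 14 + 2·17 = 48
Stage 1: 14(ω_s−ω_c) = −48(ω_r−ω_c),  ω_r=0, ω_c=1
Stage 1: ω_s = 1 − (48/14)(0−1) = 31/7
  ⇒ ω_s¹/ω_c¹ = 31/7
Stage 2: N_ring = 29 + 2·11 = 51
Stage 2: 29(ω_s−ω_c) = −51(ω_r−ω_c),  ω_c=0, ω_s=1
Stage 2: ω_r = 0 − (29/51)(1−0) = -29/51
  ⇒ ω_r²/ω_s² = -29/51
Coupling ω_s² = ω_s¹ ⇒ overall = 31/7 × -29/51 = -899/357

-899/357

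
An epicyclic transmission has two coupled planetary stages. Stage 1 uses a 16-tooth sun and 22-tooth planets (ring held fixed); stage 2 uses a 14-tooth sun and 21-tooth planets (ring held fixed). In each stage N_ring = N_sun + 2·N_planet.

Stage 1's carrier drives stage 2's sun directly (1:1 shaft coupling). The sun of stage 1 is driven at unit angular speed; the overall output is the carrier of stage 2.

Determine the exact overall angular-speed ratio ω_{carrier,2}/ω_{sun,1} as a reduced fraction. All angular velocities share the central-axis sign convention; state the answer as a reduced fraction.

Stage 1: N_ring = 16 + 2·22 = 60
Stage 1: 16(ω_s−ω_c) = −60(ω_r−ω_c),  ω_r=0, ω_s=1
Stage 1: 16(1−ω_c) = −60(0−ω_c)  ⇒  76ω_c = 16  ⇒  ω_c = 4/19
  ⇒ ω_c¹/ω_s¹ = 4/19
Stage 2: N_ring = 14 + 2·21 = 56
Stage 2: 14(ω_s−ω_c) = −56(ω_r−ω_c),  ω_r=0, ω_s=1
Stage 2: 14(1−ω_c) = −56(0−ω_c)  ⇒  70ω_c = 14  ⇒  ω_c = 1/5
  ⇒ ω_c²/ω_s² = 1/5
Coupling ω_s² = ω_c¹ ⇒ overall = 4/19 × 1/5 = 4/95

4/95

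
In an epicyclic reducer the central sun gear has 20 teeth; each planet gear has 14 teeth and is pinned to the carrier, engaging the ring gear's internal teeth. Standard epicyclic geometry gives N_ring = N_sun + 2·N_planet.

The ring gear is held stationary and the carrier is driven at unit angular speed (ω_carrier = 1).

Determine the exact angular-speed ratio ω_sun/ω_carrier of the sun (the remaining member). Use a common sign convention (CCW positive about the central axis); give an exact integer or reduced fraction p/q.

N_ring = 20 + 2·14 = 48
20(ω_s−ω_c) = −48(ω_r−ω_c),  ω_r=0, ω_c=1
ω_s = 1 − (48/20)(0−1) = 17/5
ω_s/ω_c = 17/5

17/5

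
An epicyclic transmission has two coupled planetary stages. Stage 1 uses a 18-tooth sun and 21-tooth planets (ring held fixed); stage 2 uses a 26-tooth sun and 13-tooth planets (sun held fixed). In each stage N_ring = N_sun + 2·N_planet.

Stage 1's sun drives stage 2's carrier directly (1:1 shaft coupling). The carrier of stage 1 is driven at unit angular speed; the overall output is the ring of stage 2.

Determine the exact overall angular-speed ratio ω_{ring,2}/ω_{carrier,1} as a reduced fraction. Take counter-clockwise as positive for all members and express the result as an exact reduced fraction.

13/2

Stage 1: N_ring = 18 + 2·21 = 60
Stage 1: 18(ω_s−ω_c) = −60(ω_r−ω_c),  ω_r=0, ω_c=1
Stage 1: ω_s = 1 − (60/18)(0−1) = 13/3
  ⇒ ω_s¹/ω_c¹ = 13/3
Stage 2: N_ring = 26 + 2·13 = 52
Stage 2: 26(ω_s−ω_c) = −52(ω_r−ω_c),  ω_s=0, ω_c=1
Stage 2: ω_r = 1 − (26/52)(0−1) = 3/2
  ⇒ ω_r²/ω_c² = 3/2
Coupling ω_c² = ω_s¹ ⇒ overall = 13/3 × 3/2 = 13/2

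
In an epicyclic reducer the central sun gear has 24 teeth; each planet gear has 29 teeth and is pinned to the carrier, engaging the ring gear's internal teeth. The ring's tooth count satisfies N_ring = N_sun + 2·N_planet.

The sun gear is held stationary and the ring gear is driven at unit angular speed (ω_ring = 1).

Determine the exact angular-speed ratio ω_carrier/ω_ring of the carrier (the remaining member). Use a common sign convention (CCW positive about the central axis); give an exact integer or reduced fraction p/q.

41/53

N_ring = 24 + 2·29 = 82
24(ω_s−ω_c) = −82(ω_r−ω_c),  ω_s=0, ω_r=1
24(0−ω_c) = −82(1−ω_c)  ⇒  106ω_c = 82  ⇒  ω_c = 41/53
ω_c/ω_r = 41/53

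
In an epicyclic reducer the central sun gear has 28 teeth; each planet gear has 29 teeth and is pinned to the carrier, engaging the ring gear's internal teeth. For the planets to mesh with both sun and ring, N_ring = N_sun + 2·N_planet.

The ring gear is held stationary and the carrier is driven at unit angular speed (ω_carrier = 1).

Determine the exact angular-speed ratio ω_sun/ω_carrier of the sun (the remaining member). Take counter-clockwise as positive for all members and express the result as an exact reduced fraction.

N_ring = 28 + 2·29 = 86
28(ω_s−ω_c) = −86(ω_r−ω_c),  ω_r=0, ω_c=1
ω_s = 1 − (86/28)(0−1) = 57/14
ω_s/ω_c = 57/14

57/14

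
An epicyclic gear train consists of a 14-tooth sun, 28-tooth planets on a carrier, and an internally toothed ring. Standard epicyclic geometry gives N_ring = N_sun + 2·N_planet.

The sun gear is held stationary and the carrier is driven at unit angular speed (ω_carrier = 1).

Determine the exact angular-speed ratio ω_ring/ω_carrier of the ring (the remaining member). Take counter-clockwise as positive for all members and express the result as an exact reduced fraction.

N_ring = 14 + 2·28 = 70
14(ω_s−ω_c) = −70(ω_r−ω_c),  ω_s=0, ω_c=1
ω_r = 1 − (14/70)(0−1) = 6/5
ω_r/ω_c = 6/5

6/5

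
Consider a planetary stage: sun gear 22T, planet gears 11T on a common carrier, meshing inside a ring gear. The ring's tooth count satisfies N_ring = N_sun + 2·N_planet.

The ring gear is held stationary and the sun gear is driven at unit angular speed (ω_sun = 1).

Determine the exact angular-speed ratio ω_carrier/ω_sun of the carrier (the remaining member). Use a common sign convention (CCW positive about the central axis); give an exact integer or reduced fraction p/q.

1/3

N_ring = 22 + 2·11 = 44
22(ω_s−ω_c) = −44(ω_r−ω_c),  ω_r=0, ω_s=1
22(1−ω_c) = −44(0−ω_c)  ⇒  66ω_c = 22  ⇒  ω_c = 1/3
ω_c/ω_s = 1/3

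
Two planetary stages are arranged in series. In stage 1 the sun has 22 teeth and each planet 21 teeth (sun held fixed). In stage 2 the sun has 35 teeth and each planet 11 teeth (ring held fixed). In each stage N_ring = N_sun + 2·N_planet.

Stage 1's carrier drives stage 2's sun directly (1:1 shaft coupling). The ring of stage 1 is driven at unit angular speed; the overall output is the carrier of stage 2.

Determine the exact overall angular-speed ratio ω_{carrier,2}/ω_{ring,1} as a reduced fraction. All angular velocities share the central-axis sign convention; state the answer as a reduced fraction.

280/989

Stage 1: N_ring = 22 + 2·21 = 64
Stage 1: 22(ω_s−ω_c) = −64(ω_r−ω_c),  ω_s=0, ω_r=1
Stage 1: 22(0−ω_c) = −64(1−ω_c)  ⇒  86ω_c = 64  ⇒  ω_c = 32/43
  ⇒ ω_c¹/ω_r¹ = 32/43
Stage 2: N_ring = 35 + 2·11 = 57
Stage 2: 35(ω_s−ω_c) = −57(ω_r−ω_c),  ω_r=0, ω_s=1
Stage 2: 35(1−ω_c) = −57(0−ω_c)  ⇒  92ω_c = 35  ⇒  ω_c = 35/92
  ⇒ ω_c²/ω_s² = 35/92
Coupling ω_s² = ω_c¹ ⇒ overall = 32/43 × 35/92 = 280/989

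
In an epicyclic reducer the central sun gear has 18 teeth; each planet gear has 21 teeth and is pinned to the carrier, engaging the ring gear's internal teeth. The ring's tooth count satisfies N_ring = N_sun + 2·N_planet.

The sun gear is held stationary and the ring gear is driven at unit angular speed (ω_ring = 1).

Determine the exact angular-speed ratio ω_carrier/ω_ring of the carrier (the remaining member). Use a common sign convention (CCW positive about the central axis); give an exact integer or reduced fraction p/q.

N_ring = 18 + 2·21 = 60
18(ω_s−ω_c) = −60(ω_r−ω_c),  ω_s=0, ω_r=1
18(0−ω_c) = −60(1−ω_c)  ⇒  78ω_c = 60  ⇒  ω_c = 10/13
ω_c/ω_r = 10/13

10/13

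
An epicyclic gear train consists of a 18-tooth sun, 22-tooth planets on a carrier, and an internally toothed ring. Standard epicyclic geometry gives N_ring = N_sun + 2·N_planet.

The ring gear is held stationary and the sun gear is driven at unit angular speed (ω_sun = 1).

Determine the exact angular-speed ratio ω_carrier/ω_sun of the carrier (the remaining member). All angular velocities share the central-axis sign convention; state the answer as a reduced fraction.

9/40

N_ring = 18 + 2·22 = 62
18(ω_s−ω_c) = −62(ω_r−ω_c),  ω_r=0, ω_s=1
18(1−ω_c) = −62(0−ω_c)  ⇒  80ω_c = 18  ⇒  ω_c = 9/40
ω_c/ω_s = 9/40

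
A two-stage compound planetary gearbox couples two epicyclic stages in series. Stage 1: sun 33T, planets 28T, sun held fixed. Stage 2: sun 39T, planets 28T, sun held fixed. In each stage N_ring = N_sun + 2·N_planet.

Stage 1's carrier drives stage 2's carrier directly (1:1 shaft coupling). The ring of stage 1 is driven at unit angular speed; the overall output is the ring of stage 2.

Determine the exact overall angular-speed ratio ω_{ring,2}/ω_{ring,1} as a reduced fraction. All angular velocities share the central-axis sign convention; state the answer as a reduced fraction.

5963/5795

Stage 1: N_ring = 33 + 2·28 = 89
Stage 1: 33(ω_s−ω_c) = −89(ω_r−ω_c),  ω_s=0, ω_r=1
Stage 1: 33(0−ω_c) = −89(1−ω_c)  ⇒  122ω_c = 89  ⇒  ω_c = 89/122
  ⇒ ω_c¹/ω_r¹ = 89/122
Stage 2: N_ring = 39 + 2·28 = 95
Stage 2: 39(ω_s−ω_c) = −95(ω_r−ω_c),  ω_s=0, ω_c=1
Stage 2: ω_r = 1 − (39/95)(0−1) = 134/95
  ⇒ ω_r²/ω_c² = 134/95
Coupling ω_c² = ω_c¹ ⇒ overall = 89/122 × 134/95 = 5963/5795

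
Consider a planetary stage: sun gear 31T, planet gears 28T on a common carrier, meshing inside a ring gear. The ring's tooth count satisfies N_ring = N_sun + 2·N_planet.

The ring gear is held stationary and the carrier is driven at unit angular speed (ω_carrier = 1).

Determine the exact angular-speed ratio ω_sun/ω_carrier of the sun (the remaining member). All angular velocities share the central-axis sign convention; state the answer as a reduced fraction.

N_ring = 31 + 2·28 = 87
31(ω_s−ω_c) = −87(ω_r−ω_c),  ω_r=0, ω_c=1
ω_s = 1 − (87/31)(0−1) = 118/31
ω_s/ω_c = 118/31

118/31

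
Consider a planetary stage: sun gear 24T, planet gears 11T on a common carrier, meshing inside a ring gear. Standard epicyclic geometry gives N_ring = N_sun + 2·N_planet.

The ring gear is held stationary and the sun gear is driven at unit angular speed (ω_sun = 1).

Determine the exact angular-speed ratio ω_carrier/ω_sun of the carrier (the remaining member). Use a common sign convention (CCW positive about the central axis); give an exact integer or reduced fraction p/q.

12/35

N_ring = 24 + 2·11 = 46
24(ω_s−ω_c) = −46(ω_r−ω_c),  ω_r=0, ω_s=1
24(1−ω_c) = −46(0−ω_c)  ⇒  70ω_c = 24  ⇒  ω_c = 12/35
ω_c/ω_s = 12/35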